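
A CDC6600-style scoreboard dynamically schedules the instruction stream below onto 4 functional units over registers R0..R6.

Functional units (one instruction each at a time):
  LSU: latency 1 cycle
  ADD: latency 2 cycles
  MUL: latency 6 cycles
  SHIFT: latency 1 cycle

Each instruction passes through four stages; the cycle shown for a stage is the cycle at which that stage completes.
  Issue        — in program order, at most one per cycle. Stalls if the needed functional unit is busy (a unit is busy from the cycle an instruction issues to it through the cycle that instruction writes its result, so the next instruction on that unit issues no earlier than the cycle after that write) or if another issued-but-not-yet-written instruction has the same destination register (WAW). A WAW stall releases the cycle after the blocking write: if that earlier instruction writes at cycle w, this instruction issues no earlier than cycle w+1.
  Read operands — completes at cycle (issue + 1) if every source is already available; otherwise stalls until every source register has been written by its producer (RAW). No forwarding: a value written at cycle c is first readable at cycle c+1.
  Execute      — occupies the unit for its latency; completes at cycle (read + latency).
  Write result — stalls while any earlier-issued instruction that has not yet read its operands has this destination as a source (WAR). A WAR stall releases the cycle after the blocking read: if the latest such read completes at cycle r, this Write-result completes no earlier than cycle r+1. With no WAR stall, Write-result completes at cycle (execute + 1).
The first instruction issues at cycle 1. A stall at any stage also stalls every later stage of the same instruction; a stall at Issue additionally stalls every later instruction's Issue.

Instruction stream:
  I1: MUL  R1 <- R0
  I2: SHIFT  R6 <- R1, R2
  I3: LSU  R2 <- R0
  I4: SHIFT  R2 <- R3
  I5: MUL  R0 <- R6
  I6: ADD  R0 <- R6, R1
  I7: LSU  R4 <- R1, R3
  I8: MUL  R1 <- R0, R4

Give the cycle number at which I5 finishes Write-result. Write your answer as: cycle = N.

[I1] 1/2/8/9
[I2] 2/10/11/12  (RAW R1: wait I1 write@9)
[I3] 3/4/5/11  (WAR R2: wait I2 read@10)
[I4] 13/14/15/16  (struct: SHIFT busy until I2 writes@12)
[I5] 14/15/21/22
[I6] 23/24/26/27  (WAW R0: wait I5 write@22)
[I7] 24/25/26/27
[I8] 25/28/34/35  (RAW R0: wait I6 write@27; RAW R4: wait I7 write@27)

cycle = 22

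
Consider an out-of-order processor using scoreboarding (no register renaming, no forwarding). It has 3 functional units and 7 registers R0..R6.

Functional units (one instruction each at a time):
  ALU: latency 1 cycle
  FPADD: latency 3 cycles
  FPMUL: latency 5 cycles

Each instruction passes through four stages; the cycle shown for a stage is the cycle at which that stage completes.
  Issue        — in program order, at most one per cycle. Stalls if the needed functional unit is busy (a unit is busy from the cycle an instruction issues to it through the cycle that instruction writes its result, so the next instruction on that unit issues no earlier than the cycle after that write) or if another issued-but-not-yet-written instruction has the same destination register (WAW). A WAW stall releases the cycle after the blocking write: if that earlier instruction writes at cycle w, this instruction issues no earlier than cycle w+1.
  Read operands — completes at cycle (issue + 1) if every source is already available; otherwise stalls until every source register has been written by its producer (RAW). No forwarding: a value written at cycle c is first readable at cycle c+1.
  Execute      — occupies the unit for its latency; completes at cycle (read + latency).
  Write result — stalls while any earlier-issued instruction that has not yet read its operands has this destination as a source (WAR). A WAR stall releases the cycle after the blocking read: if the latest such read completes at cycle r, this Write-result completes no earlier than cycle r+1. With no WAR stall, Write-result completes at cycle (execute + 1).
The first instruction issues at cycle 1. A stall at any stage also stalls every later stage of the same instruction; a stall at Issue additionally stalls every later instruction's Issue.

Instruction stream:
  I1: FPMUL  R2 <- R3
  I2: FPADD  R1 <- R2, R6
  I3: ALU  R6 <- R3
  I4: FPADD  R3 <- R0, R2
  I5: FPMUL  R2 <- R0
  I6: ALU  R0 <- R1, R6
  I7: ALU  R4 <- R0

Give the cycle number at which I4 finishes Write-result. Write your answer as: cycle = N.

cycle = 19

c1: I1→FPMUL
c2: I1 RO; I2→FPADD
c3: I3→ALU
c4: I3 RO
c5: I3 EX
c7: I1 EX
c8: I1 WR R2
c9: I2 RO
c10: I3 WR R6
c12: I2 EX
c13: I2 WR R1
c14: I4→FPADD
c15: I4 RO; I5→FPMUL
c16: I5 RO; I6→ALU
c17: I6 RO
c18: I4 EX; I6 EX
c19: I4 WR R3; I6 WR R0
c20: I7→ALU
c21: I5 EX; I7 RO
c22: I5 WR R2; I7 EX
c23: I7 WR R4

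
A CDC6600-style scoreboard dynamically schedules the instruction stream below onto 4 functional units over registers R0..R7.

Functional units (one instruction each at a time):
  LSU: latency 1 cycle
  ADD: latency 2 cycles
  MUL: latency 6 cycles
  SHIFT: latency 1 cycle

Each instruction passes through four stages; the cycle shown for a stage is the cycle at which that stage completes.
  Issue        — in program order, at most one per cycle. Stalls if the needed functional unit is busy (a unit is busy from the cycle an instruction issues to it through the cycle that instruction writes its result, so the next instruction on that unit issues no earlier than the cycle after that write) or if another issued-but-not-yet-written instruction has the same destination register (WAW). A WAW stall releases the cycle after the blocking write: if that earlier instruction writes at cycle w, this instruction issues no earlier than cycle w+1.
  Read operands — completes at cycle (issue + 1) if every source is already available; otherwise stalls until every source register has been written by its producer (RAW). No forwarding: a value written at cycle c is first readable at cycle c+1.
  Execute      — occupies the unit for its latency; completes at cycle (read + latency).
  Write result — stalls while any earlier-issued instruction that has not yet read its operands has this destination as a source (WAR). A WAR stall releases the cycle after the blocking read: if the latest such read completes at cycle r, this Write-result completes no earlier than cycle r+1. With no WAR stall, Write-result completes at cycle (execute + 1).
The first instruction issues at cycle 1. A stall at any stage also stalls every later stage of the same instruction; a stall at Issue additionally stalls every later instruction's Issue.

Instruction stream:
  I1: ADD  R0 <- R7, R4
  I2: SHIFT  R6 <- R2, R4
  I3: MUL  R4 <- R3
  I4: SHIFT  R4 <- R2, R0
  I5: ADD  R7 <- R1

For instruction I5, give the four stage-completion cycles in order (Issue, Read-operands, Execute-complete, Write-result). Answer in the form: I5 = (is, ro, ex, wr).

I5 = (13, 14, 16, 17)

[1] I1 issues→ADD
[2] I1 reads | I2 issues→SHIFT
[3] I2 reads | I3 issues→MUL
[4] I1 exec-done | I2 exec-done | I3 reads
[5] I1 writes R0 | I2 writes R6
[10] I3 exec-done
[11] I3 writes R4
[12] I4 issues→SHIFT
[13] I4 reads | I5 issues→ADD
[14] I4 exec-done | I5 reads
[15] I4 writes R4
[16] I5 exec-done
[17] I5 writes R7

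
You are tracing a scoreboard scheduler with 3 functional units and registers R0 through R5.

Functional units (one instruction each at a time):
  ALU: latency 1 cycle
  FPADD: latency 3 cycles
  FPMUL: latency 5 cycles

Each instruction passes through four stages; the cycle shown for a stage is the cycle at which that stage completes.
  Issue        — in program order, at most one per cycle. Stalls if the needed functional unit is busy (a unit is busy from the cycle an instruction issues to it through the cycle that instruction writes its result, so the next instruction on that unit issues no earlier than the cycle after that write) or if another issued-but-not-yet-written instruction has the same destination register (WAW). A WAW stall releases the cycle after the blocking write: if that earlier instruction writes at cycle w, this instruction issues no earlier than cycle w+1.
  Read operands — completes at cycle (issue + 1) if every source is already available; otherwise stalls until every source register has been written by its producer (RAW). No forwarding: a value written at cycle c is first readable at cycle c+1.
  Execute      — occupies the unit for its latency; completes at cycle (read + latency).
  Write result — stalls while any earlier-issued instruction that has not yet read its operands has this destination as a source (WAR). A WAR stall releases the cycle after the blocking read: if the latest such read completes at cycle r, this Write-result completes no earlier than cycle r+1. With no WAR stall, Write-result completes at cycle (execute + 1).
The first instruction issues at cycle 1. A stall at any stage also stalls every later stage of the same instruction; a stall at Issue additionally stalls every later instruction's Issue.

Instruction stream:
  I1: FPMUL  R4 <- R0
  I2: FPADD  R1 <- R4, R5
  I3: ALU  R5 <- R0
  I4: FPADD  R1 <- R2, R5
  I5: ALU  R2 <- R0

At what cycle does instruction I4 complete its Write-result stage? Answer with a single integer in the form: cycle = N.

cycle = 19

t=1  I1 dispatched to FPMUL
t=2  I1 operands ready | I2 dispatched to FPADD
t=3  I3 dispatched to ALU
t=4  I3 operands ready
t=5  I3 complete
t=7  I1 complete
t=8  R4←I1
t=9  I2 operands ready
t=10  R5←I3
t=12  I2 complete
t=13  R1←I2
t=14  I4 dispatched to FPADD
t=15  I4 operands ready | I5 dispatched to ALU
t=16  I5 operands ready
t=17  I5 complete
t=18  I4 complete | R2←I5
t=19  R1←I4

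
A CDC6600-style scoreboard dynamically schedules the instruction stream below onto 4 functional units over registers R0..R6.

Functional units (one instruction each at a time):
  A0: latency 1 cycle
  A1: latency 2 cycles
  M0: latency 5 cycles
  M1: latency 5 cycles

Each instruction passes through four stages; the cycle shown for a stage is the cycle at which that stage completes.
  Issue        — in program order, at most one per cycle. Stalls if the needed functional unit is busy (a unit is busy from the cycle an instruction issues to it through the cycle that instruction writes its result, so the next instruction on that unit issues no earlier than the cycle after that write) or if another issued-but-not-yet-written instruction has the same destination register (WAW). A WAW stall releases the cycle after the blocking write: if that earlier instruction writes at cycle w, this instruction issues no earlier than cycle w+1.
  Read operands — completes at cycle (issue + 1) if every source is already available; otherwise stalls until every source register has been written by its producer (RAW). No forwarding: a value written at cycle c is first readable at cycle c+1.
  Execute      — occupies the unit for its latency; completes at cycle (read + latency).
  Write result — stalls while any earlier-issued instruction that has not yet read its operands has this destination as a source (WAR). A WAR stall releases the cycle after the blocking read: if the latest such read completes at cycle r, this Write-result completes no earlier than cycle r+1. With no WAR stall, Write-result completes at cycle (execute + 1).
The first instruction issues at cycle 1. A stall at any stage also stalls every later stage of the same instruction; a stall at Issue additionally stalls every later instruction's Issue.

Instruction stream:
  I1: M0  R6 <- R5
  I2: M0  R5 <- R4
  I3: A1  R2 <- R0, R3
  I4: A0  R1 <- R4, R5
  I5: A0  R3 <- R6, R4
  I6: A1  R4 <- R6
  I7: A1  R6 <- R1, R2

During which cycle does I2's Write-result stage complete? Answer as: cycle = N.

cycle = 16

t=1  I1→M0
t=2  I1 RO
t=7  I1 EX
t=8  I1 WR R6
t=9  I2→M0
t=10  I2 RO | I3→A1
t=11  I3 RO | I4→A0
t=13  I3 EX
t=14  I3 WR R2
t=15  I2 EX
t=16  I2 WR R5
t=17  I4 RO
t=18  I4 EX
t=19  I4 WR R1
t=20  I5→A0
t=21  I5 RO | I6→A1
t=22  I5 EX | I6 RO
t=23  I5 WR R3
t=24  I6 EX
t=25  I6 WR R4
t=26  I7→A1
t=27  I7 RO
t=29  I7 EX
t=30  I7 WR R6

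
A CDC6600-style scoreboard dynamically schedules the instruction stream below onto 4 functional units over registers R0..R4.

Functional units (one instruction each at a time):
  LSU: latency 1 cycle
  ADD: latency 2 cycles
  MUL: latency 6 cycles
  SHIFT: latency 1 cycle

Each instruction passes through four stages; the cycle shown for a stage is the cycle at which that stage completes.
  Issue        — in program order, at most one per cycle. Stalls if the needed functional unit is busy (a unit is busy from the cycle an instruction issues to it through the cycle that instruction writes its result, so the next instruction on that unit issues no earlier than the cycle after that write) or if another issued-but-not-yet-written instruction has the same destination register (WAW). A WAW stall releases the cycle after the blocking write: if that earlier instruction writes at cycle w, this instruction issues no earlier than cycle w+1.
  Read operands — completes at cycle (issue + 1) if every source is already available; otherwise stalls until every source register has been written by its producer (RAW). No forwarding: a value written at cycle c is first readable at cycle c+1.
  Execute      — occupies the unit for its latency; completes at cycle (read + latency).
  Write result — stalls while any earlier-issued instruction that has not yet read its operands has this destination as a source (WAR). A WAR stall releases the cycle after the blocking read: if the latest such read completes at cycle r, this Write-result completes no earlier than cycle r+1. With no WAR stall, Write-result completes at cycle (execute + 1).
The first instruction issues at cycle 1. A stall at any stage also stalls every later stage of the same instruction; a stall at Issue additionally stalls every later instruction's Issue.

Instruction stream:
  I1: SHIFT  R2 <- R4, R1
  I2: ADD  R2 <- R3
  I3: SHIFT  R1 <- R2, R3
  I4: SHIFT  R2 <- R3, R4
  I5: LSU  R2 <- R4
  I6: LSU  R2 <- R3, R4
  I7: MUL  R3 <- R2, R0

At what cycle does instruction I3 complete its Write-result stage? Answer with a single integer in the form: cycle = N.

I1  is:1  ro:2  ex:3  wr:4
I2  is:5  ro:6  ex:8  wr:9  — WAW R2: wait I1 write@4
I3  is:6  ro:10  ex:11  wr:12  — RAW R2: wait I2 write@9
I4  is:13  ro:14  ex:15  wr:16  — struct: SHIFT busy until I3 writes@12
I5  is:17  ro:18  ex:19  wr:20  — WAW R2: wait I4 write@16
I6  is:21  ro:22  ex:23  wr:24  — struct: LSU busy until I5 writes@20
I7  is:22  ro:25  ex:31  wr:32  — RAW R2: wait I6 write@24

cycle = 12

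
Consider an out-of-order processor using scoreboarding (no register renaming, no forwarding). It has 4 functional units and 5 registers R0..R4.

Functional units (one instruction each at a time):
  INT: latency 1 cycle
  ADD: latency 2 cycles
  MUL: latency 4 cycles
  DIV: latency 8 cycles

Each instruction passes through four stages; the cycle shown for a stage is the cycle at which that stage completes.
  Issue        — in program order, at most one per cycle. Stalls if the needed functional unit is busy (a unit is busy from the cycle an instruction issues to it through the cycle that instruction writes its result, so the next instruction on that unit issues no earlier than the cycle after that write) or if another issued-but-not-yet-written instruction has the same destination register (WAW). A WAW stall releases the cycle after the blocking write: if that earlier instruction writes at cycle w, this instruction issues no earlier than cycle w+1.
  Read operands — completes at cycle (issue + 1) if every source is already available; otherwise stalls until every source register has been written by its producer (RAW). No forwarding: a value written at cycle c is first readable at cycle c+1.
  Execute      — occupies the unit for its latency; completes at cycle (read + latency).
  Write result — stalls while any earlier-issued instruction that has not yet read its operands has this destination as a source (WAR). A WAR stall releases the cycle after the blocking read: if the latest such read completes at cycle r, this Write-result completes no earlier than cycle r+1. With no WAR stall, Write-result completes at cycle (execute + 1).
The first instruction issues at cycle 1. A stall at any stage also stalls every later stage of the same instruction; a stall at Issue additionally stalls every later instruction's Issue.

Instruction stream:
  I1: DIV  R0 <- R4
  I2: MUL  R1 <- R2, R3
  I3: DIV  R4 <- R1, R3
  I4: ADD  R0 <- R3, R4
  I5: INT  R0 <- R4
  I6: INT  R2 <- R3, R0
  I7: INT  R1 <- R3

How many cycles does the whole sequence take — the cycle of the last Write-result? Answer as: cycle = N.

I1: IS=1 RO=2 EX=10 WR=11
I2: IS=2 RO=3 EX=7 WR=8
I3: IS=12 RO=13 EX=21 WR=22  [struct: DIV busy until I1 writes@11]
I4: IS=13 RO=23 EX=25 WR=26  [RAW R4: wait I3 write@22]
I5: IS=27 RO=28 EX=29 WR=30  [WAW R0: wait I4 write@26]
I6: IS=31 RO=32 EX=33 WR=34  [struct: INT busy until I5 writes@30]
I7: IS=35 RO=36 EX=37 WR=38  [struct: INT busy until I6 writes@34]

cycle = 38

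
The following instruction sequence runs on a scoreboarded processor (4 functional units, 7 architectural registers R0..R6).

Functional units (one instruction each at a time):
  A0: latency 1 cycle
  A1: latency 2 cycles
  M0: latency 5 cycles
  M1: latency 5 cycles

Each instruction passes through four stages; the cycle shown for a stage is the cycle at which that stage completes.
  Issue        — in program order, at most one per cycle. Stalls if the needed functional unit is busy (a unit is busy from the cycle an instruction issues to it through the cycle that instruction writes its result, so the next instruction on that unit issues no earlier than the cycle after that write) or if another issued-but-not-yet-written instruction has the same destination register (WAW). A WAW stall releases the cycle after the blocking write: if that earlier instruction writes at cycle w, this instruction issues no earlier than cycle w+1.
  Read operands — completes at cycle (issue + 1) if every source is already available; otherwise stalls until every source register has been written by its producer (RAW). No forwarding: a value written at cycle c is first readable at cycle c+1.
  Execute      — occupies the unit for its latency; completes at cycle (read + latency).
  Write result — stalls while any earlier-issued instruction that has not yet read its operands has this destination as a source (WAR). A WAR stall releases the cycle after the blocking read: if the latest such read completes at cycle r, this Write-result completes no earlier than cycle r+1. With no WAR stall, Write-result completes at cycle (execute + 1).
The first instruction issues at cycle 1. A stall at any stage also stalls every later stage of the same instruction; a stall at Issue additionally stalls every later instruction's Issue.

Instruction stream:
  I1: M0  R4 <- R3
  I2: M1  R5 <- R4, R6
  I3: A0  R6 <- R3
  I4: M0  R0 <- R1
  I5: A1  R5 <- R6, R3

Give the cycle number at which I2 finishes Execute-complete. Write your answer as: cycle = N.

[1] I1 dispatched to M0
[2] I1 operands ready; I2 dispatched to M1
[3] I3 dispatched to A0
[4] I3 operands ready
[5] I3 complete
[7] I1 complete
[8] R4←I1
[9] I2 operands ready; I4 dispatched to M0
[10] R6←I3; I4 operands ready
[14] I2 complete
[15] R5←I2; I4 complete
[16] R0←I4; I5 dispatched to A1
[17] I5 operands ready
[19] I5 complete
[20] R5←I5

cycle = 14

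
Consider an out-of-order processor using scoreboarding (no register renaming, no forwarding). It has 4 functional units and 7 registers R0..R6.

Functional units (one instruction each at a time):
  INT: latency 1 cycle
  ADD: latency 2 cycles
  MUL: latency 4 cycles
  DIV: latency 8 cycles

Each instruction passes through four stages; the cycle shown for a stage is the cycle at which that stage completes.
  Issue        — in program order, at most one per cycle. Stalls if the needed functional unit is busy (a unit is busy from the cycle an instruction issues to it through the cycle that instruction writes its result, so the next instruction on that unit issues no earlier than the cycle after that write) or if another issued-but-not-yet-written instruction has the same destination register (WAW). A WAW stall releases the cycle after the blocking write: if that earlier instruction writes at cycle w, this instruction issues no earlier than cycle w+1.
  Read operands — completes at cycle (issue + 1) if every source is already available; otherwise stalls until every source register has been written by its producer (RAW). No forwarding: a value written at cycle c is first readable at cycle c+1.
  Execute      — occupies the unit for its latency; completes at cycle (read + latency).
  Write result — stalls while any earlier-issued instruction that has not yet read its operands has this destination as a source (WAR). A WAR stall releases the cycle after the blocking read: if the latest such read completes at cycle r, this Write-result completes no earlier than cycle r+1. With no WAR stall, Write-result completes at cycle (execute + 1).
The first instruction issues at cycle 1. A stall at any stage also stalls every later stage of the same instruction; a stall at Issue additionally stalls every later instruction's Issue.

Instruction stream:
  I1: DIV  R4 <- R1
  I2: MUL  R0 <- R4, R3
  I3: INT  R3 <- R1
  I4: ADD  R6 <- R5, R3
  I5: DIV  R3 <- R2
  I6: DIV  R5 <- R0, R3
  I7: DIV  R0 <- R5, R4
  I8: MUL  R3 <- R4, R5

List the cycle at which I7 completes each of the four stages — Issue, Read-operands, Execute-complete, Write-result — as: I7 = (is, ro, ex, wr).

[1] I1 dispatched to DIV
[2] I1 operands ready, I2 dispatched to MUL
[3] I3 dispatched to INT
[4] I3 operands ready, I4 dispatched to ADD
[5] I3 complete
[10] I1 complete
[11] R4←I1
[12] I2 operands ready
[13] R3←I3
[14] I4 operands ready, I5 dispatched to DIV
[15] I5 operands ready
[16] I2 complete, I4 complete
[17] R0←I2, R6←I4
[23] I5 complete
[24] R3←I5
[25] I6 dispatched to DIV
[26] I6 operands ready
[34] I6 complete
[35] R5←I6
[36] I7 dispatched to DIV
[37] I7 operands ready, I8 dispatched to MUL
[38] I8 operands ready
[42] I8 complete
[43] R3←I8
[45] I7 complete
[46] R0←I7

I7 = (36, 37, 45, 46)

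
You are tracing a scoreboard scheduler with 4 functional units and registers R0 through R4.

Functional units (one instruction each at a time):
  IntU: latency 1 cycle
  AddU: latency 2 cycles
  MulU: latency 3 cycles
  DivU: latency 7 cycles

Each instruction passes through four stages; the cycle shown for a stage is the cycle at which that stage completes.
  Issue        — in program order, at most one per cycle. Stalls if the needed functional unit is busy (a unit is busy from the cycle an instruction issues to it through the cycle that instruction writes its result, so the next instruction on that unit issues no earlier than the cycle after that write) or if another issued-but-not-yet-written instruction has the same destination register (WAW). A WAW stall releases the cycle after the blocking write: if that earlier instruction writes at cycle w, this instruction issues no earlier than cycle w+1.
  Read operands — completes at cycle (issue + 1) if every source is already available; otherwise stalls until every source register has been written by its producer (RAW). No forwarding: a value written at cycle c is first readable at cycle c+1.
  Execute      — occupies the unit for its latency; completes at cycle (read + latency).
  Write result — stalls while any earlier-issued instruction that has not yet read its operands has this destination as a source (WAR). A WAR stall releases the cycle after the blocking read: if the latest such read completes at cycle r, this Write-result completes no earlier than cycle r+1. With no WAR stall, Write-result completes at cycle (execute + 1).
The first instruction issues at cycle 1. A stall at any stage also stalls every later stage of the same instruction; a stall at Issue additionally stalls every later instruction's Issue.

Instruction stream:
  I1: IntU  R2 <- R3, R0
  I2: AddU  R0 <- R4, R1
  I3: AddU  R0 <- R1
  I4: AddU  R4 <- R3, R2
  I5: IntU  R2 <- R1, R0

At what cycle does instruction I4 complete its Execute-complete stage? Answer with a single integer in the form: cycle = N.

cycle = 15

I1: IS=1 RO=2 EX=3 WR=4
I2: IS=2 RO=3 EX=5 WR=6
I3: IS=7 RO=8 EX=10 WR=11  [struct: AddU busy until I2 writes@6]
I4: IS=12 RO=13 EX=15 WR=16  [struct: AddU busy until I3 writes@11]
I5: IS=13 RO=14 EX=15 WR=16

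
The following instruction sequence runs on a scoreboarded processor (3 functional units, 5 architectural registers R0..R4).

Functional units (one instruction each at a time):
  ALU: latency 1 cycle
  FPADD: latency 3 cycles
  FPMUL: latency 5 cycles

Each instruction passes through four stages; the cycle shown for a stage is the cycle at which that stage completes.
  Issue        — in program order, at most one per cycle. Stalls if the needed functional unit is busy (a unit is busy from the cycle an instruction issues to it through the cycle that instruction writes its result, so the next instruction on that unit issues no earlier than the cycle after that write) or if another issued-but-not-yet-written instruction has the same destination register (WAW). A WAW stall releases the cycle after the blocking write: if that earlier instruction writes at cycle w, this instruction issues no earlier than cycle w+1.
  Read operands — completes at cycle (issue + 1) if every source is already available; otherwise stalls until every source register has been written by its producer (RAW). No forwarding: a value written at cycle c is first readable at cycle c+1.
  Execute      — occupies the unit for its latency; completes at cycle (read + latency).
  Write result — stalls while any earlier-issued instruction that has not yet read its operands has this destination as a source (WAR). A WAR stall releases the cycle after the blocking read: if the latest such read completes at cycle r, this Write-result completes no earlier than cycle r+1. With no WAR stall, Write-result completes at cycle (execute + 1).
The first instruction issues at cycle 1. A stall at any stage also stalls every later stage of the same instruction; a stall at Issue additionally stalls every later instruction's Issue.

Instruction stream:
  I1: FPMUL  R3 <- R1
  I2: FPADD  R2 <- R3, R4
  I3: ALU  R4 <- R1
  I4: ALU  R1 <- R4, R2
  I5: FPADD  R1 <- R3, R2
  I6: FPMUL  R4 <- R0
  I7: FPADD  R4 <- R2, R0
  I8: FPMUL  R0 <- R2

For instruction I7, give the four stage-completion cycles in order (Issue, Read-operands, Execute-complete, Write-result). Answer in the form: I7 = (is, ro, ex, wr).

c1: I1→FPMUL
c2: I1 RO · I2→FPADD
c3: I3→ALU
c4: I3 RO
c5: I3 EX
c7: I1 EX
c8: I1 WR R3
c9: I2 RO
c10: I3 WR R4
c11: I4→ALU
c12: I2 EX
c13: I2 WR R2
c14: I4 RO
c15: I4 EX
c16: I4 WR R1
c17: I5→FPADD
c18: I5 RO · I6→FPMUL
c19: I6 RO
c21: I5 EX
c22: I5 WR R1
c24: I6 EX
c25: I6 WR R4
c26: I7→FPADD
c27: I7 RO · I8→FPMUL
c28: I8 RO
c30: I7 EX
c31: I7 WR R4
c33: I8 EX
c34: I8 WR R0

I7 = (26, 27, 30, 31)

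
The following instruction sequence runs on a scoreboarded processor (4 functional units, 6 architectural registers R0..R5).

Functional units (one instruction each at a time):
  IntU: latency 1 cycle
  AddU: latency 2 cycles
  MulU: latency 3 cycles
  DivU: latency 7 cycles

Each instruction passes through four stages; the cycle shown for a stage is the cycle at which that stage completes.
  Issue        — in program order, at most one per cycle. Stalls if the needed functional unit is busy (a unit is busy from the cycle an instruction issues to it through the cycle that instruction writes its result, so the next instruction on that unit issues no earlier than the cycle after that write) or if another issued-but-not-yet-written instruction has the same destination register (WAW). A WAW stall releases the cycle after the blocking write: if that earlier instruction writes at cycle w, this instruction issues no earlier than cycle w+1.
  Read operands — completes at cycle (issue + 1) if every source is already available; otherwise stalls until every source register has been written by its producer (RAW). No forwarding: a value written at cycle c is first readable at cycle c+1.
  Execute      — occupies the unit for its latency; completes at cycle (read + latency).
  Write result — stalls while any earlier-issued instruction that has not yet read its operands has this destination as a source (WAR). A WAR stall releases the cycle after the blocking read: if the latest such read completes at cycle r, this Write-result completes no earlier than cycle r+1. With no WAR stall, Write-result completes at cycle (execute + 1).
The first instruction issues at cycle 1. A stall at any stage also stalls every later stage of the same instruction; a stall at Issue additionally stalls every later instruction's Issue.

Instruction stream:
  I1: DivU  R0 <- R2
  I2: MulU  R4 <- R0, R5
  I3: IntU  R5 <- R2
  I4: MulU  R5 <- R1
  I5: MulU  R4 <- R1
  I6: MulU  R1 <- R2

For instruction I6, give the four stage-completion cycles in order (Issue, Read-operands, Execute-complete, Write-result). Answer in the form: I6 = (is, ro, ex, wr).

t=1  I1 dispatched to DivU
t=2  I1 operands ready, I2 dispatched to MulU
t=3  I3 dispatched to IntU
t=4  I3 operands ready
t=5  I3 complete
t=9  I1 complete
t=10  R0←I1
t=11  I2 operands ready
t=12  R5←I3
t=14  I2 complete
t=15  R4←I2
t=16  I4 dispatched to MulU
t=17  I4 operands ready
t=20  I4 complete
t=21  R5←I4
t=22  I5 dispatched to MulU
t=23  I5 operands ready
t=26  I5 complete
t=27  R4←I5
t=28  I6 dispatched to MulU
t=29  I6 operands ready
t=32  I6 complete
t=33  R1←I6

I6 = (28, 29, 32, 33)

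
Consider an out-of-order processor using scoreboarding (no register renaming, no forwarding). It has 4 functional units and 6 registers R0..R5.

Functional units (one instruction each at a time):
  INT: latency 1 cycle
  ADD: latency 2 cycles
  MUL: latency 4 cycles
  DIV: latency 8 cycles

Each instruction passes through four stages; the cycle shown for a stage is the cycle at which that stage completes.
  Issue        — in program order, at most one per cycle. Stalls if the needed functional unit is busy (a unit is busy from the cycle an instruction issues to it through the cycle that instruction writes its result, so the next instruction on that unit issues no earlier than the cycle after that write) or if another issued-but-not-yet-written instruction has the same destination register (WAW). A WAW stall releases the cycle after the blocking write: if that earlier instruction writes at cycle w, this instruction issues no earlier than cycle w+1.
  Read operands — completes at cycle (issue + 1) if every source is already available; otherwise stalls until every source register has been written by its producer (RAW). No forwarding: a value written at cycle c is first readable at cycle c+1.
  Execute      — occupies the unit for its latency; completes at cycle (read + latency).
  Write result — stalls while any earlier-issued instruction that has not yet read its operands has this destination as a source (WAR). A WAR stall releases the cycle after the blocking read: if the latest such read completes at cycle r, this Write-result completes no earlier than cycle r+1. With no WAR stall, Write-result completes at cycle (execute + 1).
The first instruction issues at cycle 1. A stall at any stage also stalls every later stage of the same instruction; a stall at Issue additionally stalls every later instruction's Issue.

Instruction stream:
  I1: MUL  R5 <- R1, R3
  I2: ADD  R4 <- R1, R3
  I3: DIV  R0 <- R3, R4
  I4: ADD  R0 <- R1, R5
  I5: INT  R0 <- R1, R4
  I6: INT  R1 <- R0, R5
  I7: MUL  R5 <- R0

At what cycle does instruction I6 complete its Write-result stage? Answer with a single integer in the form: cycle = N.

cycle = 29

[1] I1 dispatched to MUL
[2] I1 operands ready · I2 dispatched to ADD
[3] I2 operands ready · I3 dispatched to DIV
[5] I2 complete
[6] I1 complete · R4←I2
[7] R5←I1 · I3 operands ready
[15] I3 complete
[16] R0←I3
[17] I4 dispatched to ADD
[18] I4 operands ready
[20] I4 complete
[21] R0←I4
[22] I5 dispatched to INT
[23] I5 operands ready
[24] I5 complete
[25] R0←I5
[26] I6 dispatched to INT
[27] I6 operands ready · I7 dispatched to MUL
[28] I6 complete · I7 operands ready
[29] R1←I6
[32] I7 complete
[33] R5←I7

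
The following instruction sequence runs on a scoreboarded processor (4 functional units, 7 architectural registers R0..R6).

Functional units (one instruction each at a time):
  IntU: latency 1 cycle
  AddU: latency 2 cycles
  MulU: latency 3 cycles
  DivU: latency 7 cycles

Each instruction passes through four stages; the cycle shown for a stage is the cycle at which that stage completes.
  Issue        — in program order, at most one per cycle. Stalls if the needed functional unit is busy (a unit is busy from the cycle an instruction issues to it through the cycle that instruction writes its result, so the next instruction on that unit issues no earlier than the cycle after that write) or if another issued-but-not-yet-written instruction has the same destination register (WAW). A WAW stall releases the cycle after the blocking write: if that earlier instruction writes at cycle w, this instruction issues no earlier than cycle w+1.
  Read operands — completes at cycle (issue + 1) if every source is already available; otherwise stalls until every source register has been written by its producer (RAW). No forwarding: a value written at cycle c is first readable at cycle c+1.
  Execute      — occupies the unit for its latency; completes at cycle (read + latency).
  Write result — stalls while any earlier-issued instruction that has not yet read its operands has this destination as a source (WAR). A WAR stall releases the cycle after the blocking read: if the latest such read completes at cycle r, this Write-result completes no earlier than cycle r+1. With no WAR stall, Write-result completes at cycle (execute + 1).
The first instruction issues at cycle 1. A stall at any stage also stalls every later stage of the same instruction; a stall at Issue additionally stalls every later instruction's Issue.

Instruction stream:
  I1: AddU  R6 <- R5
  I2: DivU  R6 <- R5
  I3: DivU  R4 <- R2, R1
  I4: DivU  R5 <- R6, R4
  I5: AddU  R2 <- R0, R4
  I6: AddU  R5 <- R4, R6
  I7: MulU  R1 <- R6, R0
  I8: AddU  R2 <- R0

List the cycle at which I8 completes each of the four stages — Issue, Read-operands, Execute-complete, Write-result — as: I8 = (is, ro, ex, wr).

I8 = (41, 42, 44, 45)

1) issue 1, read 2, done 4, write 5
2) issue 6, read 7, done 14, write 15  <WAW R6: wait I1 write@5>
3) issue 16, read 17, done 24, write 25  <struct: DivU busy until I2 writes@15>
4) issue 26, read 27, done 34, write 35  <struct: DivU busy until I3 writes@25>
5) issue 27, read 28, done 30, write 31
6) issue 36, read 37, done 39, write 40  <WAW R5: wait I4 write@35>
7) issue 37, read 38, done 41, write 42
8) issue 41, read 42, done 44, write 45  <struct: AddU busy until I6 writes@40>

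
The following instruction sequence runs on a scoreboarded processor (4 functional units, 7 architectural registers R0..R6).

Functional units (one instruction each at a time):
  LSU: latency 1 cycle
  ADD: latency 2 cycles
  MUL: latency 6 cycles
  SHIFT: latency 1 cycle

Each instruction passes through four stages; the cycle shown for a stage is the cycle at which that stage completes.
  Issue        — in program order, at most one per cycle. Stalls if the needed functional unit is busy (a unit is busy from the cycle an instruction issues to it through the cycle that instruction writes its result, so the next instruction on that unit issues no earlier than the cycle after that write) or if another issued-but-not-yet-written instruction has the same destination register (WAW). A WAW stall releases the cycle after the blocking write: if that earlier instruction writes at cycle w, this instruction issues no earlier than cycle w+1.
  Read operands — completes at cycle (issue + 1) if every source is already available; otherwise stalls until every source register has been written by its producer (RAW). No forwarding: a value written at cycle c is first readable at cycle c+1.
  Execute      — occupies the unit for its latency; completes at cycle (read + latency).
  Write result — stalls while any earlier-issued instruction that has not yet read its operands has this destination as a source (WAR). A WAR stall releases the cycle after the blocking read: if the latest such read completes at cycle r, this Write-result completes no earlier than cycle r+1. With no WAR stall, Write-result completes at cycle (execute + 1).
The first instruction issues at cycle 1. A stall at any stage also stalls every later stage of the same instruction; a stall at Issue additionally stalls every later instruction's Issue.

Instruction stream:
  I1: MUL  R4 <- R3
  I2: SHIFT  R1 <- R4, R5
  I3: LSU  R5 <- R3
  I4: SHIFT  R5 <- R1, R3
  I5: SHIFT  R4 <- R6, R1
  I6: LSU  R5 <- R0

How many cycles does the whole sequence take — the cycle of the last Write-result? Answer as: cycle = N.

cycle = 21

  I1 | 1 | 2 | 8 | 9
  I2 | 2 | 10 | 11 | 12   RAW R4: wait I1 write@9
  I3 | 3 | 4 | 5 | 11   WAR R5: wait I2 read@10
  I4 | 13 | 14 | 15 | 16   struct: SHIFT busy until I2 writes@12
  I5 | 17 | 18 | 19 | 20   struct: SHIFT busy until I4 writes@16
  I6 | 18 | 19 | 20 | 21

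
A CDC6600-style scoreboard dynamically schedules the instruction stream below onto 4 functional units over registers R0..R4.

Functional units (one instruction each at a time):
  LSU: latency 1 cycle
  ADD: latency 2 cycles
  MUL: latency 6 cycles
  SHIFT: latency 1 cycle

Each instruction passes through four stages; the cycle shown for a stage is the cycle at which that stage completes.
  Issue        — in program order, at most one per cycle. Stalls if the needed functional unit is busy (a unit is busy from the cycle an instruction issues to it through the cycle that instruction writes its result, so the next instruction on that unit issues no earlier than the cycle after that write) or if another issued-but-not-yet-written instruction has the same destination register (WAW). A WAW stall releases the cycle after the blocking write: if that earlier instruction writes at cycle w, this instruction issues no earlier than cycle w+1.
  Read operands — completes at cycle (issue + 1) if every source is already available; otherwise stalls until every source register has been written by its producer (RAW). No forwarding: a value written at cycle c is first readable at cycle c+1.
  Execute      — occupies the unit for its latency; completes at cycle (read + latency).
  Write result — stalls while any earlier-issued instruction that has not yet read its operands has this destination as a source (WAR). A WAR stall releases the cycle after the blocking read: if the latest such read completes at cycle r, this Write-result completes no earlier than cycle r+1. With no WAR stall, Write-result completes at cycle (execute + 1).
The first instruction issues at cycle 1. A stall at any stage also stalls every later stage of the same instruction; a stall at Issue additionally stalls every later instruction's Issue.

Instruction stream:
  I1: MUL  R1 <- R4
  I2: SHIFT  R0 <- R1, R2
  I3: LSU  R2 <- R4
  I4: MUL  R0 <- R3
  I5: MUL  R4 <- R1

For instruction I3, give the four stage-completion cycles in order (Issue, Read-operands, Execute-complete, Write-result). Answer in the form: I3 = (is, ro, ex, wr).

c1: issue I1 (MUL)
c2: I1 read-ops | issue I2 (SHIFT)
c3: issue I3 (LSU)
c4: I3 read-ops
c5: I3 finished on LSU
c8: I1 finished on MUL
c9: I1→R1
c10: I2 read-ops
c11: I2 finished on SHIFT | I3→R2
c12: I2→R0
c13: issue I4 (MUL)
c14: I4 read-ops
c20: I4 finished on MUL
c21: I4→R0
c22: issue I5 (MUL)
c23: I5 read-ops
c29: I5 finished on MUL
c30: I5→R4

I3 = (3, 4, 5, 11)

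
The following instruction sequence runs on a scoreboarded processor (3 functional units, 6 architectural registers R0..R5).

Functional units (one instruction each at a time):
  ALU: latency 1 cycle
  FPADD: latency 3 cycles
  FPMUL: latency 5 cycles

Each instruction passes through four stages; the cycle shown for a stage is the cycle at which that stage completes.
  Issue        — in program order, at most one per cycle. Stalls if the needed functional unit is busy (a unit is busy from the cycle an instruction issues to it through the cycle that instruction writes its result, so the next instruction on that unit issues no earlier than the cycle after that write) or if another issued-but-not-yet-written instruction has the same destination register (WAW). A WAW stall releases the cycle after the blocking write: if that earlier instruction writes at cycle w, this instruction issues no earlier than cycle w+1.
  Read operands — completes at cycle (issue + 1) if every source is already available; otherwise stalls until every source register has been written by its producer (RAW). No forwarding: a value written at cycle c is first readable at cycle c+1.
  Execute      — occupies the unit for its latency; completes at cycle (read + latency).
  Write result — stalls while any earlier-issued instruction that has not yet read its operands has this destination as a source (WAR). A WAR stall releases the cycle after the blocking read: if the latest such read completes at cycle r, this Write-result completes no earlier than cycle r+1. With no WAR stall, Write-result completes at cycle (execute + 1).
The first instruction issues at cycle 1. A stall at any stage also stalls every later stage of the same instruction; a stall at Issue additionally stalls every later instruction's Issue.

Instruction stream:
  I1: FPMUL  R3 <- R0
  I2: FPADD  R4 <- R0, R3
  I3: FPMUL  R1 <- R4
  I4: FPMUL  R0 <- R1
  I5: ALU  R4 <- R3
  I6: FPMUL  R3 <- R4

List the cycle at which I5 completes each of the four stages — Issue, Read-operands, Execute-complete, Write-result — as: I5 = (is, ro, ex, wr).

I5 = (22, 23, 24, 25)

t=1  I1→FPMUL
t=2  I1 RO; I2→FPADD
t=7  I1 EX
t=8  I1 WR R3
t=9  I2 RO; I3→FPMUL
t=12  I2 EX
t=13  I2 WR R4
t=14  I3 RO
t=19  I3 EX
t=20  I3 WR R1
t=21  I4→FPMUL
t=22  I4 RO; I5→ALU
t=23  I5 RO
t=24  I5 EX
t=25  I5 WR R4
t=27  I4 EX
t=28  I4 WR R0
t=29  I6→FPMUL
t=30  I6 RO
t=35  I6 EX
t=36  I6 WR R3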